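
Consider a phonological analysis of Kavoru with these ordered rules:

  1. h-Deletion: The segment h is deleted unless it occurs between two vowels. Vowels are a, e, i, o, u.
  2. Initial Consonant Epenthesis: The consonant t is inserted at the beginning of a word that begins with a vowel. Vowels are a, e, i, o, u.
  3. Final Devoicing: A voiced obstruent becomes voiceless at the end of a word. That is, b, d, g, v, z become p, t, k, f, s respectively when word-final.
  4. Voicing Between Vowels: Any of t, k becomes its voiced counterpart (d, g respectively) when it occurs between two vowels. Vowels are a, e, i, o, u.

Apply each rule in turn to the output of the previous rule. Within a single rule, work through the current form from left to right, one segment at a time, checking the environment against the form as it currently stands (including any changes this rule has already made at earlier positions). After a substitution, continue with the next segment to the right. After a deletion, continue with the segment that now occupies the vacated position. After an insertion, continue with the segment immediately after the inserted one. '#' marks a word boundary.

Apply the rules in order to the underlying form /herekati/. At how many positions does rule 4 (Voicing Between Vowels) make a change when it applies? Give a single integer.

2

1 h-Deletion: [herekati] → [erekati]
2 Initial Consonant Epenthesis: [erekati] → [terekati]
3 Final Devoicing: no change — [terekati]
4 Voicing Between Vowels: [terekati] → [teregadi]
Rule 4 changed 2 position(s).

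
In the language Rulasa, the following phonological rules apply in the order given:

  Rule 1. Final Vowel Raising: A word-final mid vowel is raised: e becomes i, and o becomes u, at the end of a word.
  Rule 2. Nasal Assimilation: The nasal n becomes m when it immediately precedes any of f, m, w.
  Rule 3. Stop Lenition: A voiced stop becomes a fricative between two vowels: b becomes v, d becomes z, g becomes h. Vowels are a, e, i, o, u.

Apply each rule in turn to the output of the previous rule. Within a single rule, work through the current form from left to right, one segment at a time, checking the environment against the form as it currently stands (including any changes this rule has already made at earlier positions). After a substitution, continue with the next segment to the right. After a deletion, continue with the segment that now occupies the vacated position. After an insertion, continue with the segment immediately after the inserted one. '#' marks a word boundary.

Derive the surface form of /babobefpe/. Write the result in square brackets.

Rule 1 Final Vowel Raising: [babobefpe] → [babobefpi]
Rule 2 Nasal Assimilation: no change — [babobefpi]
Rule 3 Stop Lenition: [babobefpi] → [bavovefpi]

[bavovefpi]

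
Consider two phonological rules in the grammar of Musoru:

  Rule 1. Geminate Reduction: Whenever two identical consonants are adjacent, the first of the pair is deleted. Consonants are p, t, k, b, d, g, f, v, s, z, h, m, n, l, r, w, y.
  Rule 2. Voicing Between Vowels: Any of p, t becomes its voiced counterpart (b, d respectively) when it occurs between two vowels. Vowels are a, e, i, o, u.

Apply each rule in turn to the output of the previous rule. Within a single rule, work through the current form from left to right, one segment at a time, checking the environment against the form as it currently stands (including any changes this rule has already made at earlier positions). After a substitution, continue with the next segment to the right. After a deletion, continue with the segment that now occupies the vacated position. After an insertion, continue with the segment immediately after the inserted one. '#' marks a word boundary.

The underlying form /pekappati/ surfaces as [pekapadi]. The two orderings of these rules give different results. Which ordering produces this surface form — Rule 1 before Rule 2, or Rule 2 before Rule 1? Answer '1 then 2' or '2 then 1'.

Order 1 then 2:
  1 Geminate Reduction: [pekappati] → [pekapati]
  2 Voicing Between Vowels: [pekapati] → [pekabadi]
  result: [pekabadi]
Order 2 then 1:
  2 Voicing Between Vowels: [pekappati] → [pekappadi]
  1 Geminate Reduction: [pekappadi] → [pekapadi]
  result: [pekapadi]

2 then 1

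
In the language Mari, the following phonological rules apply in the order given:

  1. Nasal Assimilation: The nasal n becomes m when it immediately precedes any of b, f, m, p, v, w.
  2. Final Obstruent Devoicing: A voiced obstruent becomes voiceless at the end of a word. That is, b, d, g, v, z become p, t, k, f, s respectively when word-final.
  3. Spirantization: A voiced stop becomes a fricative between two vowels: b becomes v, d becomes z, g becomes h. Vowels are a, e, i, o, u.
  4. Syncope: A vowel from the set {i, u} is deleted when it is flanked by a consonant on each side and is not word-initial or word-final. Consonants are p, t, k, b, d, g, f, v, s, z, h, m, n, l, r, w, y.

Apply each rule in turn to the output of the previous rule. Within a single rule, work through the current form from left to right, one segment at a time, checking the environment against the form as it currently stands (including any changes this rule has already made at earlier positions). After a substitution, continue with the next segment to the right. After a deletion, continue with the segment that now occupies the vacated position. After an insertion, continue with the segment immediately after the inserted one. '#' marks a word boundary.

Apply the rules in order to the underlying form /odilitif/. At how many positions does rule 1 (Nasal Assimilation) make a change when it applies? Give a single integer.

0

1 Nasal Assimilation: no change — [odilitif]
2 Final Obstruent Devoicing: no change — [odilitif]
3 Spirantization: [odilitif] → [ozilitif]
4 Syncope: [ozilitif] → [ozltf]
Rule 1 changed 0 position(s).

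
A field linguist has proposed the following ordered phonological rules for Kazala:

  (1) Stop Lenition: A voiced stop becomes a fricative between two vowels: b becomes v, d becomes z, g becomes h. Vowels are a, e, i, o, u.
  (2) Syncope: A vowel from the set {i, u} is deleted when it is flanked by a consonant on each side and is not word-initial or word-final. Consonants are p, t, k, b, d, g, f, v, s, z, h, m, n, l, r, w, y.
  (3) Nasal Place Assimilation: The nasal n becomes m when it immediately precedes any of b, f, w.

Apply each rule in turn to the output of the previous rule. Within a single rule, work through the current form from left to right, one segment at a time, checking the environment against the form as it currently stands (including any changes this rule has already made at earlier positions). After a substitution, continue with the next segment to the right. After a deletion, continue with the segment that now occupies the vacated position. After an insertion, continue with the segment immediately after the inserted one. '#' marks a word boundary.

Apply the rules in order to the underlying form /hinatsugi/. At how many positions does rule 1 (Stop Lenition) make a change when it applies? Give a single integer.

(1) Stop Lenition: [hinatsugi] → [hinatsuhi]
(2) Syncope: [hinatsuhi] → [hnatshi]
(3) Nasal Place Assimilation: no change — [hnatshi]
Rule 1 changed 1 position(s).

1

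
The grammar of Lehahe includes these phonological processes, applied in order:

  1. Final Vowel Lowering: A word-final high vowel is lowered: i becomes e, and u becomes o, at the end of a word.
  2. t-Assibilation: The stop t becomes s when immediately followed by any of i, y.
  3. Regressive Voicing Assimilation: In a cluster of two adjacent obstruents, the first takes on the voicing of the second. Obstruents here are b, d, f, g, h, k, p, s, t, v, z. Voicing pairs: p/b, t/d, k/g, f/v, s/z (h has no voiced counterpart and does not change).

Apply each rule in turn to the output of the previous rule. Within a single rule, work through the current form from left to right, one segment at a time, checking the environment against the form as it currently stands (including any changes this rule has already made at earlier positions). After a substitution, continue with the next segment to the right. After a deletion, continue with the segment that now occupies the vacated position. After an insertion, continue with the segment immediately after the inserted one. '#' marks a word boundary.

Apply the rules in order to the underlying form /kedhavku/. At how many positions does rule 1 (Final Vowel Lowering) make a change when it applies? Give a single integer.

1 Final Vowel Lowering: [kedhavku] → [kedhavko]
2 t-Assibilation: no change — [kedhavko]
3 Regressive Voicing Assimilation: [kedhavko] → [kethafko]
Rule 1 changed 1 position(s).

1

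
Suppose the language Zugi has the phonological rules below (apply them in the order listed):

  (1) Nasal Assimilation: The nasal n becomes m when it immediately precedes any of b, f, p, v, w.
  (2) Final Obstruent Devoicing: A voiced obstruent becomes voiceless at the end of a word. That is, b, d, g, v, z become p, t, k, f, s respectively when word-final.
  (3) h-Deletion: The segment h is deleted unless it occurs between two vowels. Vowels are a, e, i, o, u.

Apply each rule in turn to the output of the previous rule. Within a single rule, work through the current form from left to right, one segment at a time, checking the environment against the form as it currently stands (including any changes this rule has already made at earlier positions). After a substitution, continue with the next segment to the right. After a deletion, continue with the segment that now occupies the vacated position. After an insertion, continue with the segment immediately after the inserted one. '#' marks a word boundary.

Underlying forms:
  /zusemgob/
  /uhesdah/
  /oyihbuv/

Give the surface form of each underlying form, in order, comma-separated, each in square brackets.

/zusemgob/:
  (1) Nasal Assimilation: no change — [zusemgob]
  (2) Final Obstruent Devoicing: [zusemgob] → [zusemgop]
  (3) h-Deletion: no change — [zusemgop]
/uhesdah/:
  (1) Nasal Assimilation: no change — [uhesdah]
  (2) Final Obstruent Devoicing: no change — [uhesdah]
  (3) h-Deletion: [uhesdah] → [uhesda]
/oyihbuv/:
  (1) Nasal Assimilation: no change — [oyihbuv]
  (2) Final Obstruent Devoicing: [oyihbuv] → [oyihbuf]
  (3) h-Deletion: [oyihbuf] → [oyibuf]

[zusemgop], [uhesda], [oyibuf]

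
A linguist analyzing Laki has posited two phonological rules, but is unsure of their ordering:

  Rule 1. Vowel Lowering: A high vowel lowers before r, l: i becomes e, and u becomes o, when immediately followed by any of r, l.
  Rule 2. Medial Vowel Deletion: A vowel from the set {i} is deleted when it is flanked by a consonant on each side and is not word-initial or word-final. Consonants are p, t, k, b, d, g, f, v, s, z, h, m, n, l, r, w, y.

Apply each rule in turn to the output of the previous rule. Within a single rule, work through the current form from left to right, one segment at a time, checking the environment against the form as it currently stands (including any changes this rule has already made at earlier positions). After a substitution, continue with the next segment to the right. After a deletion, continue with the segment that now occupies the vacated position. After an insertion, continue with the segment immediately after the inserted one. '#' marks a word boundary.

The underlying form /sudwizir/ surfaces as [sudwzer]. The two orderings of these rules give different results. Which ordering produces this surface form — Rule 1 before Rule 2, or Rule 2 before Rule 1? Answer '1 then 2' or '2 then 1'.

Order 1 then 2:
  1 Vowel Lowering: [sudwizir] → [sudwizer]
  2 Medial Vowel Deletion: [sudwizer] → [sudwzer]
  result: [sudwzer]
Order 2 then 1:
  2 Medial Vowel Deletion: [sudwizir] → [sudwzr]
  1 Vowel Lowering: no change — [sudwzr]
  result: [sudwzr]

1 then 2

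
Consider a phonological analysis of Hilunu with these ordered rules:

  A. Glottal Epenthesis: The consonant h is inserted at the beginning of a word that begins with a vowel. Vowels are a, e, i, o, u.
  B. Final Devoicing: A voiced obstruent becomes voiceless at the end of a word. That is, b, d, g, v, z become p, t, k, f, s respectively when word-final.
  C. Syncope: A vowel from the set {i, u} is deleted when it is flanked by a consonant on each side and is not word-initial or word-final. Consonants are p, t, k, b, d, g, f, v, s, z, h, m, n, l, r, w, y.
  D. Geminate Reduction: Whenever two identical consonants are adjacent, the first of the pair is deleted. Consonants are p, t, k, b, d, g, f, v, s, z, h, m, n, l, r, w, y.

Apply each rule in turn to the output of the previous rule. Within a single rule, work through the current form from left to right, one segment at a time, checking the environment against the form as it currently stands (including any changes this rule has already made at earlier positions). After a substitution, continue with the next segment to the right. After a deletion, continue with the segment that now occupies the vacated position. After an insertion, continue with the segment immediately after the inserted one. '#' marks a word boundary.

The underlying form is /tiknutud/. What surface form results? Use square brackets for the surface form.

A Glottal Epenthesis: no change — [tiknutud]
B Final Devoicing: [tiknutud] → [tiknutut]
C Syncope: [tiknutut] → [tkntt]
D Geminate Reduction: [tkntt] → [tknt]

[tknt]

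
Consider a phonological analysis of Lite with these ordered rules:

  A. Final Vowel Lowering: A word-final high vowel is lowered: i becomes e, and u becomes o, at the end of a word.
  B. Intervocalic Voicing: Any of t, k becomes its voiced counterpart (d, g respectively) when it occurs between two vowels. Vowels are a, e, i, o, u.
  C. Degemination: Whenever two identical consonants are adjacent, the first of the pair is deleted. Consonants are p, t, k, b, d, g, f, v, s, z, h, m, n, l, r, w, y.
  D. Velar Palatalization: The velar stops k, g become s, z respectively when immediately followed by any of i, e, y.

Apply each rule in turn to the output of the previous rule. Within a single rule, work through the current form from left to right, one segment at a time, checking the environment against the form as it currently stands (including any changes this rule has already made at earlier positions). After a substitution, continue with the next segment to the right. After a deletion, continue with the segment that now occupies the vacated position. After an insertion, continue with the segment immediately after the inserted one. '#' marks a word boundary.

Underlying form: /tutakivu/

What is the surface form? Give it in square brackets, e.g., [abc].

A Final Vowel Lowering: [tutakivu] → [tutakivo]
B Intervocalic Voicing: [tutakivo] → [tudagivo]
C Degemination: no change — [tudagivo]
D Velar Palatalization: [tudagivo] → [tudazivo]

[tudazivo]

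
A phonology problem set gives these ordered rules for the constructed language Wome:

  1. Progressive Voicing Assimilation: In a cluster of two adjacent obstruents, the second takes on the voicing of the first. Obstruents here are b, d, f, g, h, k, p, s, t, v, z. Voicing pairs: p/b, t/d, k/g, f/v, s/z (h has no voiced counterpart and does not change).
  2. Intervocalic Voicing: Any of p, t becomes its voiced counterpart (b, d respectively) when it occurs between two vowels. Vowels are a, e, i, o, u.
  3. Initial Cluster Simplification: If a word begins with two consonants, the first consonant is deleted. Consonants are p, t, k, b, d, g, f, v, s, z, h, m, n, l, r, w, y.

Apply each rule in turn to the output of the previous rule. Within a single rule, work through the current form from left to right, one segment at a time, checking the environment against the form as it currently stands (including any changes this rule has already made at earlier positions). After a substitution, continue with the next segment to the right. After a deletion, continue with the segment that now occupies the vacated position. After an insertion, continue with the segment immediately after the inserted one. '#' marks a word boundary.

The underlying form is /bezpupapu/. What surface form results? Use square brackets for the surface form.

[bezbubabu]

1 Progressive Voicing Assimilation: [bezpupapu] → [bezbupapu]
2 Intervocalic Voicing: [bezbupapu] → [bezbubabu]
3 Initial Cluster Simplification: no change — [bezbubabu]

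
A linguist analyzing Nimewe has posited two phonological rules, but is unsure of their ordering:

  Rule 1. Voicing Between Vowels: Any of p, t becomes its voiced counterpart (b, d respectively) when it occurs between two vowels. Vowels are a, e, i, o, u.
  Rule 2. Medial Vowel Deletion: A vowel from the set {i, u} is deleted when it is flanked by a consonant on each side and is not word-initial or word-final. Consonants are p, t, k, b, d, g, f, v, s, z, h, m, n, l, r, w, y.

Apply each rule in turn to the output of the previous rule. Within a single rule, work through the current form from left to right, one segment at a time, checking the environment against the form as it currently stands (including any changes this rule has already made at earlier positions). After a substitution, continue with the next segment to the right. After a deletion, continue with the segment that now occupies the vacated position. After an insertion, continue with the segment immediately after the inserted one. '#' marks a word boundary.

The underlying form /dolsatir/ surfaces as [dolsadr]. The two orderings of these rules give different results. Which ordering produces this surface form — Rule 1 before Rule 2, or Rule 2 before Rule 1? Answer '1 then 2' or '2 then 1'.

1 then 2

Order 1 then 2:
  1 Voicing Between Vowels: [dolsatir] → [dolsadir]
  2 Medial Vowel Deletion: [dolsadir] → [dolsadr]
  result: [dolsadr]
Order 2 then 1:
  2 Medial Vowel Deletion: [dolsatir] → [dolsatr]
  1 Voicing Between Vowels: no change — [dolsatr]
  result: [dolsatr]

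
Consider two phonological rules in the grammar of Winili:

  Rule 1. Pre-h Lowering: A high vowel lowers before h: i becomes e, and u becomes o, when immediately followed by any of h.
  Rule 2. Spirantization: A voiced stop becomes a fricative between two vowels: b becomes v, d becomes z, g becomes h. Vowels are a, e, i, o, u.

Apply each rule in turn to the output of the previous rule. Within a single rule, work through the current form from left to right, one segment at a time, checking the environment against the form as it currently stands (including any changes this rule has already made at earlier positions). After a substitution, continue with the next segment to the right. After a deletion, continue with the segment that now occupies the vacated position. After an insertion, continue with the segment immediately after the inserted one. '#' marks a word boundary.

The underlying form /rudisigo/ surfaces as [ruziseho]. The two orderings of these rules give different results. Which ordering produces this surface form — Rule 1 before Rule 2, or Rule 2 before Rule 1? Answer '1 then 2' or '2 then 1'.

Order 1 then 2:
  1 Pre-h Lowering: no change — [rudisigo]
  2 Spirantization: [rudisigo] → [ruzisiho]
  result: [ruzisiho]
Order 2 then 1:
  2 Spirantization: [rudisigo] → [ruzisiho]
  1 Pre-h Lowering: [ruzisiho] → [ruziseho]
  result: [ruziseho]

2 then 1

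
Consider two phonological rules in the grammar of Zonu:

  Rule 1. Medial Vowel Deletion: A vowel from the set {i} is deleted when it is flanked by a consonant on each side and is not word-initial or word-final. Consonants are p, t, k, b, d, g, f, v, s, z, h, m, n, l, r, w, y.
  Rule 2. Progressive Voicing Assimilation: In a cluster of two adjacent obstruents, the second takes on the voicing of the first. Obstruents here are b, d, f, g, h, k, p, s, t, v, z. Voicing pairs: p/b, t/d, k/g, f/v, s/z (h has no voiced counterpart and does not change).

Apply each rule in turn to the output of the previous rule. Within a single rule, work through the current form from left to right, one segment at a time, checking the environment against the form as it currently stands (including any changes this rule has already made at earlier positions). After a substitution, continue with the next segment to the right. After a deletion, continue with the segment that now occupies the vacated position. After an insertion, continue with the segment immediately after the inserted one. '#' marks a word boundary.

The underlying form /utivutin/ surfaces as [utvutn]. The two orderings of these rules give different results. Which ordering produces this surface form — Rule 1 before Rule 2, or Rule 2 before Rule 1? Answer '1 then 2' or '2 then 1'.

Order 1 then 2:
  1 Medial Vowel Deletion: [utivutin] → [utvutn]
  2 Progressive Voicing Assimilation: [utvutn] → [utfutn]
  result: [utfutn]
Order 2 then 1:
  2 Progressive Voicing Assimilation: no change — [utivutin]
  1 Medial Vowel Deletion: [utivutin] → [utvutn]
  result: [utvutn]

2 then 1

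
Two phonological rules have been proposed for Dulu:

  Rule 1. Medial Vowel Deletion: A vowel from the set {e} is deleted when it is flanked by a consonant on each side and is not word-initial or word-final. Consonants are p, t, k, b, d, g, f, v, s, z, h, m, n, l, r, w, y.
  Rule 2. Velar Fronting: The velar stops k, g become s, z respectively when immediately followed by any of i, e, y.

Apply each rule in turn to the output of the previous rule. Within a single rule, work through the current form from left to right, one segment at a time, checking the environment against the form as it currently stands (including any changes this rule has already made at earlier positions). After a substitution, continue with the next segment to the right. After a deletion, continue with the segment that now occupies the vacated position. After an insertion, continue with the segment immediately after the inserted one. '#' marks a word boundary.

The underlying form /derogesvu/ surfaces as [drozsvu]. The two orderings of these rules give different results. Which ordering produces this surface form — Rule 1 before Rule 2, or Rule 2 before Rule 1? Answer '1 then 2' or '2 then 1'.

2 then 1

Order 1 then 2:
  1 Medial Vowel Deletion: [derogesvu] → [drogsvu]
  2 Velar Fronting: no change — [drogsvu]
  result: [drogsvu]
Order 2 then 1:
  2 Velar Fronting: [derogesvu] → [derozesvu]
  1 Medial Vowel Deletion: [derozesvu] → [drozsvu]
  result: [drozsvu]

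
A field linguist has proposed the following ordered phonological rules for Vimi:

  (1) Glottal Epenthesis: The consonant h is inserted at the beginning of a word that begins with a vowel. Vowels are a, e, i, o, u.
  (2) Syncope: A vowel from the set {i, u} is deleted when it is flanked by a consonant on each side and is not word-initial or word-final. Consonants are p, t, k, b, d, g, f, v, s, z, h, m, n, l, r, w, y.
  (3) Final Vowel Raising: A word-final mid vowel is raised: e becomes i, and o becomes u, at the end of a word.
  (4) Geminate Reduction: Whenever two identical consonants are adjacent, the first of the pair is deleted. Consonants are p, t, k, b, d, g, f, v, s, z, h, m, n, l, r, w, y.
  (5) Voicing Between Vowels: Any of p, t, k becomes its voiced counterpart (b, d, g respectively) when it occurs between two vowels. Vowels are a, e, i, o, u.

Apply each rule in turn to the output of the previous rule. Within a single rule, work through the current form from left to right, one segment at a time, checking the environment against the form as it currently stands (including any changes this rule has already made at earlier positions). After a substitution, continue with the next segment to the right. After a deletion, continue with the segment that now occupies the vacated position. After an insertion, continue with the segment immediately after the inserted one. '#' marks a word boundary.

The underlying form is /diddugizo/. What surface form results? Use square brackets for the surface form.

(1) Glottal Epenthesis: no change — [diddugizo]
(2) Syncope: [diddugizo] → [dddgzo]
(3) Final Vowel Raising: [dddgzo] → [dddgzu]
(4) Geminate Reduction: [dddgzu] → [dgzu]
(5) Voicing Between Vowels: no change — [dgzu]

[dgzu]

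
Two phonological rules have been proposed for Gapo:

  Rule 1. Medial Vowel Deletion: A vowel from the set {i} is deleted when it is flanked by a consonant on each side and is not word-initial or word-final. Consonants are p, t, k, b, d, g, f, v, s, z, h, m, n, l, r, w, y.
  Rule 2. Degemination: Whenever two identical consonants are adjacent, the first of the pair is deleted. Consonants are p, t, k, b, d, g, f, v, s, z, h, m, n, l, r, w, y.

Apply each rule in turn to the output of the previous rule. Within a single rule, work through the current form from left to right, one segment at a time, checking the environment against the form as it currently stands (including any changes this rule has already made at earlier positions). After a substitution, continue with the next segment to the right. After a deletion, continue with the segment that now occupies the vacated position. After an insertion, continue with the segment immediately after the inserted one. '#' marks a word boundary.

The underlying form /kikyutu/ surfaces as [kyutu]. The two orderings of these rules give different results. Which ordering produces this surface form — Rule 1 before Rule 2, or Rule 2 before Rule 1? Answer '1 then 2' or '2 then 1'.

1 then 2

Order 1 then 2:
  1 Medial Vowel Deletion: [kikyutu] → [kkyutu]
  2 Degemination: [kkyutu] → [kyutu]
  result: [kyutu]
Order 2 then 1:
  2 Degemination: no change — [kikyutu]
  1 Medial Vowel Deletion: [kikyutu] → [kkyutu]
  result: [kkyutu]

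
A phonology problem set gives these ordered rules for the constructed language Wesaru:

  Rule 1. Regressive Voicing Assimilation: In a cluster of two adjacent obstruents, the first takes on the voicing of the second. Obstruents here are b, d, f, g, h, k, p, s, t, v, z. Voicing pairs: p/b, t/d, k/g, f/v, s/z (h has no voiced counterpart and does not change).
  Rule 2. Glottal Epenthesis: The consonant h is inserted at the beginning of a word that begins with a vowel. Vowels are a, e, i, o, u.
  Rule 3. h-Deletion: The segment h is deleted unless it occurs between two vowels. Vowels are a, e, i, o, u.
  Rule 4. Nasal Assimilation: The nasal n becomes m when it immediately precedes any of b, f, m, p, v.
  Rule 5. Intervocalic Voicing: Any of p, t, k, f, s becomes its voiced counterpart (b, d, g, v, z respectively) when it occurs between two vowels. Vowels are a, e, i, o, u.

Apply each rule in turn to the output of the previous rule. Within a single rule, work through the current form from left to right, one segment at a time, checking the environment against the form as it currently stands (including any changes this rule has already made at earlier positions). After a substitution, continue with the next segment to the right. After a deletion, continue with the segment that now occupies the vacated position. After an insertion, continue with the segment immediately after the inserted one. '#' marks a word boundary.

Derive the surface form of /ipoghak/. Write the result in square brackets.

Rule 1 Regressive Voicing Assimilation: [ipoghak] → [ipokhak]
Rule 2 Glottal Epenthesis: [ipokhak] → [hipokhak]
Rule 3 h-Deletion: [hipokhak] → [ipokak]
Rule 4 Nasal Assimilation: no change — [ipokak]
Rule 5 Intervocalic Voicing: [ipokak] → [ibogak]

[ibogak]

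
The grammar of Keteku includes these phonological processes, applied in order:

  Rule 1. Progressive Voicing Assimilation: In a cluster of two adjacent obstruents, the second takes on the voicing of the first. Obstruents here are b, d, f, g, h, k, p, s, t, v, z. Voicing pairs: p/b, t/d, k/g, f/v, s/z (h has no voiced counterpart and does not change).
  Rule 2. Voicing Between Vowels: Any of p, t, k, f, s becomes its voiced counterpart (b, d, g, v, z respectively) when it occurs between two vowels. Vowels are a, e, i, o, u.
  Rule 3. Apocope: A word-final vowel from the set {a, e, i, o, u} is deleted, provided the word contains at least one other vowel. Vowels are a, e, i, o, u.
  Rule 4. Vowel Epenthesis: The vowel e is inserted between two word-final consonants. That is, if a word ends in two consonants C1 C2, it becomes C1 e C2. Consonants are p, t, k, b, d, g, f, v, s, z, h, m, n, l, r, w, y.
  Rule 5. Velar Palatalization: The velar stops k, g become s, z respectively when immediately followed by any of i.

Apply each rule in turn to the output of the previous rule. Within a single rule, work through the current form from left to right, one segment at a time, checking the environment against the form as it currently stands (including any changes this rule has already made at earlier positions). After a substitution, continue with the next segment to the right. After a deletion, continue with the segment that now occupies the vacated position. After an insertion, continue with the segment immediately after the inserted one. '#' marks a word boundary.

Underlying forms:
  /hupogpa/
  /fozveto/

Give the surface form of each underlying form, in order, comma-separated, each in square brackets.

[hubogeb], [fozved]

/hupogpa/:
  Rule 1 Progressive Voicing Assimilation: [hupogpa] → [hupogba]
  Rule 2 Voicing Between Vowels: [hupogba] → [hubogba]
  Rule 3 Apocope: [hubogba] → [hubogb]
  Rule 4 Vowel Epenthesis: [hubogb] → [hubogeb]
  Rule 5 Velar Palatalization: no change — [hubogeb]
/fozveto/:
  Rule 1 Progressive Voicing Assimilation: no change — [fozveto]
  Rule 2 Voicing Between Vowels: [fozveto] → [fozvedo]
  Rule 3 Apocope: [fozvedo] → [fozved]
  Rule 4 Vowel Epenthesis: no change — [fozved]
  Rule 5 Velar Palatalization: no change — [fozved]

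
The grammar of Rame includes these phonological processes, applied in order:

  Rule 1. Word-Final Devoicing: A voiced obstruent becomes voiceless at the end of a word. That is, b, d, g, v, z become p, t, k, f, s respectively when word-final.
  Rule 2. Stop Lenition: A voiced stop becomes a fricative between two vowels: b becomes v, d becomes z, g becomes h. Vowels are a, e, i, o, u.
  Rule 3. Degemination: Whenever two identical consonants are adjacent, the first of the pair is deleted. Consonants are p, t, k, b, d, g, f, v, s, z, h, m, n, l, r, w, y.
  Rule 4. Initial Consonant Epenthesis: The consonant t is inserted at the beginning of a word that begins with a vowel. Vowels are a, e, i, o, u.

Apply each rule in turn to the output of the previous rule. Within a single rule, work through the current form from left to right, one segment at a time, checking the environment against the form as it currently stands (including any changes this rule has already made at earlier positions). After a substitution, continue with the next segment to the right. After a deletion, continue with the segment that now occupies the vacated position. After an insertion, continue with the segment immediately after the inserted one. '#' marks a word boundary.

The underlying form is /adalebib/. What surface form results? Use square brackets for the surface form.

Rule 1 Word-Final Devoicing: [adalebib] → [adalebip]
Rule 2 Stop Lenition: [adalebip] → [azalevip]
Rule 3 Degemination: no change — [azalevip]
Rule 4 Initial Consonant Epenthesis: [azalevip] → [tazalevip]

[tazalevip]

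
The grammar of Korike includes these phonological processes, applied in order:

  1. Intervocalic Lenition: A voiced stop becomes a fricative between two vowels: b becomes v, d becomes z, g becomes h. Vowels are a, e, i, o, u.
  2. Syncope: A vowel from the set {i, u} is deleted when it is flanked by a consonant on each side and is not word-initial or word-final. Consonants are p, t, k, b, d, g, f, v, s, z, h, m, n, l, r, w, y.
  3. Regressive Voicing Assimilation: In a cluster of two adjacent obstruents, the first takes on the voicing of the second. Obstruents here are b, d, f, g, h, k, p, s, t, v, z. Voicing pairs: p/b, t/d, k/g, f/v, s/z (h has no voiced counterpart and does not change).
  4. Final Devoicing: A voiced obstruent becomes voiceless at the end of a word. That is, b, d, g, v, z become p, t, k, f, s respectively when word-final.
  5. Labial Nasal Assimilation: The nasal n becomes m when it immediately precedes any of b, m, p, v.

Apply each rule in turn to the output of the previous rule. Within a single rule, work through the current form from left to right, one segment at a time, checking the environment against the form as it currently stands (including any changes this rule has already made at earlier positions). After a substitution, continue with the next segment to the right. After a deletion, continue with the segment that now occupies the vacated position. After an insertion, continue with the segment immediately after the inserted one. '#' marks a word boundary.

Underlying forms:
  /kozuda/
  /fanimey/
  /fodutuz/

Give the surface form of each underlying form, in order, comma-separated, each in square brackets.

/kozuda/:
  1 Intervocalic Lenition: [kozuda] → [kozuza]
  2 Syncope: [kozuza] → [kozza]
  3 Regressive Voicing Assimilation: no change — [kozza]
  4 Final Devoicing: no change — [kozza]
  5 Labial Nasal Assimilation: no change — [kozza]
/fanimey/:
  1 Intervocalic Lenition: no change — [fanimey]
  2 Syncope: [fanimey] → [fanmey]
  3 Regressive Voicing Assimilation: no change — [fanmey]
  4 Final Devoicing: no change — [fanmey]
  5 Labial Nasal Assimilation: [fanmey] → [fammey]
/fodutuz/:
  1 Intervocalic Lenition: [fodutuz] → [fozutuz]
  2 Syncope: [fozutuz] → [foztz]
  3 Regressive Voicing Assimilation: [foztz] → [fosdz]
  4 Final Devoicing: [fosdz] → [fosds]
  5 Labial Nasal Assimilation: no change — [fosds]

[kozza], [fammey], [fosds]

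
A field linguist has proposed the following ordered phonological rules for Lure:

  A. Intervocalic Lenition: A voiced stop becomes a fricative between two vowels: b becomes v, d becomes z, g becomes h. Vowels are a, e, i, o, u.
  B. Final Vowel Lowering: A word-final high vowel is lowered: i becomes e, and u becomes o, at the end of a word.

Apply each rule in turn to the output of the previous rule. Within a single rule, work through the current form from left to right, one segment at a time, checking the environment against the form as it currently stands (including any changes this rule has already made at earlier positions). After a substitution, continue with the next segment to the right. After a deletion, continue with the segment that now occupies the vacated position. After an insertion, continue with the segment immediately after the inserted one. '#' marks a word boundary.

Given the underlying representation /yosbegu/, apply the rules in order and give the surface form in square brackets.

[yosbeho]

A Intervocalic Lenition: [yosbegu] → [yosbehu]
B Final Vowel Lowering: [yosbehu] → [yosbeho]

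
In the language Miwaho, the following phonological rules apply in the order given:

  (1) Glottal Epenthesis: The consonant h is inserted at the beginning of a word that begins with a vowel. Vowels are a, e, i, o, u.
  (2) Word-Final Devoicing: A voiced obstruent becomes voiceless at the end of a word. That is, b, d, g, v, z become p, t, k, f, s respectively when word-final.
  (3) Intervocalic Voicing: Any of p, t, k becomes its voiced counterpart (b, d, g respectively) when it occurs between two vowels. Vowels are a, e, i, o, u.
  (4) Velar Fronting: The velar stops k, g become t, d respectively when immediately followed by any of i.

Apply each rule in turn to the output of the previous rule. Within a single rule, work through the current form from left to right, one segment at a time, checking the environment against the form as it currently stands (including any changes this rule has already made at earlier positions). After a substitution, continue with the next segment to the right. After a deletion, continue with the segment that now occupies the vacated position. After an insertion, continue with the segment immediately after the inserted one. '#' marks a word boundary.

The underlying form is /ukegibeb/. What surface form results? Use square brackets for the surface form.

[hugedibep]

(1) Glottal Epenthesis: [ukegibeb] → [hukegibeb]
(2) Word-Final Devoicing: [hukegibeb] → [hukegibep]
(3) Intervocalic Voicing: [hukegibep] → [hugegibep]
(4) Velar Fronting: [hugegibep] → [hugedibep]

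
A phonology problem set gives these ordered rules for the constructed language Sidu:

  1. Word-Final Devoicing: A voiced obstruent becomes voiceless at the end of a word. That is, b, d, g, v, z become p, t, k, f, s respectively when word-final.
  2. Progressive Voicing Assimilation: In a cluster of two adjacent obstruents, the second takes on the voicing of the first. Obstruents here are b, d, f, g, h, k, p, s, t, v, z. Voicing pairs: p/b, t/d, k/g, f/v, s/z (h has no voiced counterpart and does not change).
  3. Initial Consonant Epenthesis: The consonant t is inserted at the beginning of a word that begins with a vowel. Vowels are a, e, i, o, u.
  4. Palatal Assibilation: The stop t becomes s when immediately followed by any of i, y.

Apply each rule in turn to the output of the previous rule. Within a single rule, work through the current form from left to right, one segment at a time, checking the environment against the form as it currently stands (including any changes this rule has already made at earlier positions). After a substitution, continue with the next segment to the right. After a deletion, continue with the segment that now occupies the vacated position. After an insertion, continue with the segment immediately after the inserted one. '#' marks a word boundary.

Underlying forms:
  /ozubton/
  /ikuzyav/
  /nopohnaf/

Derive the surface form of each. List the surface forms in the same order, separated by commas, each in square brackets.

/ozubton/:
  1 Word-Final Devoicing: no change — [ozubton]
  2 Progressive Voicing Assimilation: [ozubton] → [ozubdon]
  3 Initial Consonant Epenthesis: [ozubdon] → [tozubdon]
  4 Palatal Assibilation: no change — [tozubdon]
/ikuzyav/:
  1 Word-Final Devoicing: [ikuzyav] → [ikuzyaf]
  2 Progressive Voicing Assimilation: no change — [ikuzyaf]
  3 Initial Consonant Epenthesis: [ikuzyaf] → [tikuzyaf]
  4 Palatal Assibilation: [tikuzyaf] → [sikuzyaf]
/nopohnaf/:
  1 Word-Final Devoicing: no change — [nopohnaf]
  2 Progressive Voicing Assimilation: no change — [nopohnaf]
  3 Initial Consonant Epenthesis: no change — [nopohnaf]
  4 Palatal Assibilation: no change — [nopohnaf]

[tozubdon], [sikuzyaf], [nopohnaf]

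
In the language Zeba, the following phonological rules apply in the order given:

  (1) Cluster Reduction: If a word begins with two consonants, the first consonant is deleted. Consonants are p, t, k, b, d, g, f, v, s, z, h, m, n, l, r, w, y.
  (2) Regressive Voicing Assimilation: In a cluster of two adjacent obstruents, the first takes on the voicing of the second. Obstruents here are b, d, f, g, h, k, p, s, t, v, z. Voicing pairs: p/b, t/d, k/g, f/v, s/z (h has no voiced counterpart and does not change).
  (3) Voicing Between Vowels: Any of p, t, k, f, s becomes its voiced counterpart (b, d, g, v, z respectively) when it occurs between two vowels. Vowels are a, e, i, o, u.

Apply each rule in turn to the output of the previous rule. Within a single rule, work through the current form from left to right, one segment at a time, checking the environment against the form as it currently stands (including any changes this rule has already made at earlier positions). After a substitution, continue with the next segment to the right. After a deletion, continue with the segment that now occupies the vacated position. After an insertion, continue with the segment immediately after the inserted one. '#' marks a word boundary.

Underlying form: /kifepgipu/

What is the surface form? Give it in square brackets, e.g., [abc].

(1) Cluster Reduction: no change — [kifepgipu]
(2) Regressive Voicing Assimilation: [kifepgipu] → [kifebgipu]
(3) Voicing Between Vowels: [kifebgipu] → [kivebgibu]

[kivebgibu]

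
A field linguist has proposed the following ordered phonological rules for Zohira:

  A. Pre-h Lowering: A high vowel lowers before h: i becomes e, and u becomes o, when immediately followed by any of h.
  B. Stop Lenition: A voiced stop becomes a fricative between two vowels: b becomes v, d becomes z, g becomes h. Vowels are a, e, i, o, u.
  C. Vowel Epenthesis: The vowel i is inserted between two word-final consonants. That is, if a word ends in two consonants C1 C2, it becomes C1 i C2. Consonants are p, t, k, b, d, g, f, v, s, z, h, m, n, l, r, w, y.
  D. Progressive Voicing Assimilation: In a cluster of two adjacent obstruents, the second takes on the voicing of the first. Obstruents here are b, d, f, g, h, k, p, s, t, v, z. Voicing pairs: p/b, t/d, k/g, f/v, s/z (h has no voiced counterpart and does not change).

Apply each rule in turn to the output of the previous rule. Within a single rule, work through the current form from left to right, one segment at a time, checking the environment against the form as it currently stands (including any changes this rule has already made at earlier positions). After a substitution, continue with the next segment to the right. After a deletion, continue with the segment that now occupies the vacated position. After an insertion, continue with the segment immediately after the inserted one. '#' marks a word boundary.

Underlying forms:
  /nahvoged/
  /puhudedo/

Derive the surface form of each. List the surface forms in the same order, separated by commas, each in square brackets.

/nahvoged/:
  A Pre-h Lowering: no change — [nahvoged]
  B Stop Lenition: [nahvoged] → [nahvohed]
  C Vowel Epenthesis: no change — [nahvohed]
  D Progressive Voicing Assimilation: [nahvohed] → [nahfohed]
/puhudedo/:
  A Pre-h Lowering: [puhudedo] → [pohudedo]
  B Stop Lenition: [pohudedo] → [pohuzezo]
  C Vowel Epenthesis: no change — [pohuzezo]
  D Progressive Voicing Assimilation: no change — [pohuzezo]

[nahfohed], [pohuzezo]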